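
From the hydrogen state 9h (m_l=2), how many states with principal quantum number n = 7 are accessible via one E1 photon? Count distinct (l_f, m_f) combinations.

E1 requires Δl = ±1, so l_f ∈ {4, 6}; with 0 ≤ l_f ≤ n_f−1 = 6, the allowed l_f values are {4, 6}.
For l_f = 4: m_f ∈ {m_i−1, m_i, m_i+1} ∩ [−4, 4] = {1, 2, 3} → 3 states.
For l_f = 6: m_f ∈ {m_i−1, m_i, m_i+1} ∩ [−6, 6] = {1, 2, 3} → 3 states.
Total: 6.

6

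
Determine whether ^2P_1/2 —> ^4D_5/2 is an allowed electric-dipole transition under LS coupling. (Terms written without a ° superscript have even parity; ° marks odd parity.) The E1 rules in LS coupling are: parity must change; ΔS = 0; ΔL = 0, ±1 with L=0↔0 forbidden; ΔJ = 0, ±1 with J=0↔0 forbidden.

Initial level: S=1/2, L=1, J=1/2, parity even. Final level: S=3/2, L=2, J=5/2, parity even.
Parity must change: even → even — fails.
ΔS = 0: S: 1/2 → 3/2 — fails.
ΔL = 0, ±1 (not L=0↔0): L: 1 → 2, ΔL = +1 — passes.
ΔJ = 0, ±1 (not J=0↔0): J: 1/2 → 5/2, ΔJ = +2 — fails.
Rule(s) violated: parity, ΔS, ΔJ.

forbidden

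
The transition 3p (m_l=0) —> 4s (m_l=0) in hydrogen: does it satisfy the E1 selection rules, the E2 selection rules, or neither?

Δl = 0 − 1 = -1; l_i + l_f = 1.
Δm_l = +0.
E1 (Δl = ±1, |Δm_l| ≤ 1): satisfied.
E2 (Δl = 0,±2, l_i+l_f ≥ 2, |Δm_l| ≤ 2): not satisfied.

E1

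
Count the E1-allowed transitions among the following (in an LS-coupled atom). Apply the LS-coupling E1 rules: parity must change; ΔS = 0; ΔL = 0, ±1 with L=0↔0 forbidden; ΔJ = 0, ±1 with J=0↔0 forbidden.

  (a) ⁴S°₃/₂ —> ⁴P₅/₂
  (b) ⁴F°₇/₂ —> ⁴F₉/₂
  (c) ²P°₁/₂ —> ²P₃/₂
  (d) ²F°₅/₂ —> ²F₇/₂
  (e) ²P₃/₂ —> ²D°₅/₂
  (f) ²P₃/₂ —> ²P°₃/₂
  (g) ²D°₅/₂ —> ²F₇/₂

(a) allowed
(b) allowed
(c) allowed
(d) allowed
(e) allowed
(f) allowed
(g) allowed
Total allowed: 7 of 7.

7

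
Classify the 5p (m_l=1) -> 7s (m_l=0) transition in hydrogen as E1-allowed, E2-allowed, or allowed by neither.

E1

Δl = 0 − 1 = -1; l_i + l_f = 1.
Δm_l = -1.
E1 (Δl = ±1, |Δm_l| ≤ 1): satisfied.
E2 (Δl = 0,±2, l_i+l_f ≥ 2, |Δm_l| ≤ 2): not satisfied.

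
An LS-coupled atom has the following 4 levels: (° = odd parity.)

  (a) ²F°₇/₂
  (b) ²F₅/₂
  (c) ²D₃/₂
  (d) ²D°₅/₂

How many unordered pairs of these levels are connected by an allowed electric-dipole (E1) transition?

3

(a)–(b): allowed.
(a)–(c): forbidden (ΔJ).
(a)–(d): forbidden (parity).
(b)–(c): forbidden (parity).
(b)–(d): allowed.
(c)–(d): allowed.
Allowed pairs: 3 of 6.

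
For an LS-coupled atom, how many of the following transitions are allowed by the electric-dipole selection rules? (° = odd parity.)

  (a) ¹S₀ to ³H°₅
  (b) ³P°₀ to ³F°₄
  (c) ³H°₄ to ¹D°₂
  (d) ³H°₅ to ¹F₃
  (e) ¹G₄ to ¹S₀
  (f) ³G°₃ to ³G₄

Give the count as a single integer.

(a) forbidden (ΔS, ΔL, ΔJ fail)
(b) forbidden (parity, ΔL, ΔJ fail)
(c) forbidden (parity, ΔS, ΔL, ΔJ fail)
(d) forbidden (ΔS, ΔL, ΔJ fail)
(e) forbidden (parity, ΔL, ΔJ fail)
(f) allowed
Total allowed: 1 of 6.

1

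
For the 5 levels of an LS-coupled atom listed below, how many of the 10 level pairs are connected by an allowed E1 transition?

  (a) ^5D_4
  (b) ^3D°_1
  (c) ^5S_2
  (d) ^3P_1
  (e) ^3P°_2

(a)–(b): forbidden (ΔS, ΔJ).
(a)–(c): forbidden (parity, ΔL, ΔJ).
(a)–(d): forbidden (parity, ΔS, ΔJ).
(a)–(e): forbidden (ΔS, ΔJ).
(b)–(c): forbidden (ΔS, ΔL).
(b)–(d): allowed.
(b)–(e): forbidden (parity).
(c)–(d): forbidden (parity, ΔS).
(c)–(e): forbidden (ΔS).
(d)–(e): allowed.
Allowed pairs: 2 of 10.

2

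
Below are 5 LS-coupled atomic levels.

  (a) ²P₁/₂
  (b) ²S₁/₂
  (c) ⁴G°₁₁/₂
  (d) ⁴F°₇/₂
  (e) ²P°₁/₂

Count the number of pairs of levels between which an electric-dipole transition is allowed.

(a)–(b): forbidden (parity).
(a)–(c): forbidden (ΔS, ΔL, ΔJ).
(a)–(d): forbidden (ΔS, ΔL, ΔJ).
(a)–(e): allowed.
(b)–(c): forbidden (ΔS, ΔL, ΔJ).
(b)–(d): forbidden (ΔS, ΔL, ΔJ).
(b)–(e): allowed.
(c)–(d): forbidden (parity, ΔJ).
(c)–(e): forbidden (parity, ΔS, ΔL, ΔJ).
(d)–(e): forbidden (parity, ΔS, ΔL, ΔJ).
Allowed pairs: 2 of 10.

2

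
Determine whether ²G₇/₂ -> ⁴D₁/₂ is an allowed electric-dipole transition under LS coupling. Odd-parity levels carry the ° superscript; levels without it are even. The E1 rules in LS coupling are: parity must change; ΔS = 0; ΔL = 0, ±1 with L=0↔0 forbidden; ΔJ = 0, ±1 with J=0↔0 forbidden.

Reading off the term symbols: S 1/2→3/2, L 4→2, J 7/2→1/2, parity even→even.
Parity must change: even → even — ✗.
ΔS = 0: S: 1/2 → 3/2 — ✗.
ΔL = 0, ±1 (not L=0↔0): L: 4 → 2, ΔL = -2 — ✗.
ΔJ = 0, ±1 (not J=0↔0): J: 7/2 → 1/2, ΔJ = -3 — ✗.
Rule(s) violated: parity, ΔS, ΔL, ΔJ.

forbidden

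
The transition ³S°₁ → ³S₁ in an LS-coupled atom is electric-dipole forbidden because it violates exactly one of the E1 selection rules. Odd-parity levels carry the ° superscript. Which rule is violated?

the L=0 ↔ L=0 exclusion

Initial level: S=1, L=0, J=1, parity odd. Final level: S=1, L=0, J=1, parity even.
ΔL = 0, ±1 (not L=0↔0): L: 0 → 0, ΔL = +0 — ✗.
ΔJ = 0, ±1 (not J=0↔0): J: 1 → 1, ΔJ = +0 — ✓.
ΔS = 0: S: 1 → 1 — ✓.
Parity must change: odd → even — ✓.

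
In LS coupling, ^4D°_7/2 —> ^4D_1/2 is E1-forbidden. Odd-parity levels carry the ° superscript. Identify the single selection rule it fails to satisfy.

the ΔJ = 0, ±1 rule

Initial level: S=3/2, L=2, J=7/2, parity odd. Final level: S=3/2, L=2, J=1/2, parity even.
Parity must change: odd → even — ok.
ΔS = 0: S: 3/2 → 3/2 — ok.
ΔL = 0, ±1 (not L=0↔0): L: 2 → 2, ΔL = +0 — ok.
ΔJ = 0, ±1 (not J=0↔0): J: 7/2 → 1/2, ΔJ = -3 — fails.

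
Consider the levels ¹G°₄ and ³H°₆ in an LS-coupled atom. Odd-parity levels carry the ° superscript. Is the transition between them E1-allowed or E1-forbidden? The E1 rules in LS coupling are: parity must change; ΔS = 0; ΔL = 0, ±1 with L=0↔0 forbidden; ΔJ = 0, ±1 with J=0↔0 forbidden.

forbidden

Initial level: S=0, L=4, J=4, parity odd. Final level: S=1, L=5, J=6, parity odd.
Parity must change: odd → odd — fails.
ΔS = 0: S: 0 → 1 — fails.
ΔL = 0, ±1 (not L=0↔0): L: 4 → 5, ΔL = +1 — passes.
ΔJ = 0, ±1 (not J=0↔0): J: 4 → 6, ΔJ = +2 — fails.
Rule(s) violated: parity, ΔS, ΔJ.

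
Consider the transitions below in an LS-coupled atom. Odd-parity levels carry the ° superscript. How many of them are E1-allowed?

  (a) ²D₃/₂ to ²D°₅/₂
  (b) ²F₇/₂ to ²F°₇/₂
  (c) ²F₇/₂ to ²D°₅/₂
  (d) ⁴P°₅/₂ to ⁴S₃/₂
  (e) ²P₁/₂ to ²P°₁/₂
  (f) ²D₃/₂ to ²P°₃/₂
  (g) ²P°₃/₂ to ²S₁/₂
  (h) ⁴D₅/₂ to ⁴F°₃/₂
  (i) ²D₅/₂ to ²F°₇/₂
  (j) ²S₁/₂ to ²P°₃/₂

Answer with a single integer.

(a) allowed
(b) allowed
(c) allowed
(d) allowed
(e) allowed
(f) allowed
(g) allowed
(h) allowed
(i) allowed
(j) allowed
Total allowed: 10 of 10.

10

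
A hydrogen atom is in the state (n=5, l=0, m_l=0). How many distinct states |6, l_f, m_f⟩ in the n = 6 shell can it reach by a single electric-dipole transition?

3

E1 requires Δl = ±1, so l_f ∈ {-1, 1}; with 0 ≤ l_f ≤ n_f−1 = 5, the allowed l_f values are {1}.
For l_f = 1: m_f ∈ {m_i−1, m_i, m_i+1} ∩ [−1, 1] = {-1, 0, 1} → 3 states.
Total: 3.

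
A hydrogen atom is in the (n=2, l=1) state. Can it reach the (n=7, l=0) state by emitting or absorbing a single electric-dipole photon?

Initial l = 1, final l = 0, so Δl = -1. E1 requires Δl = ±1: passes.
All E1 selection rules are satisfied.

allowed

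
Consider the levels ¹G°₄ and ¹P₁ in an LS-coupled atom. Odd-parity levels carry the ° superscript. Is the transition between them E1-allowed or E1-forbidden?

Initial level: S=0, L=4, J=4, parity odd. Final level: S=0, L=1, J=1, parity even.
Parity must change: odd → even — ok.
ΔS = 0: S: 0 → 0 — ok.
ΔL = 0, ±1 (not L=0↔0): L: 4 → 1, ΔL = -3 — fails.
ΔJ = 0, ±1 (not J=0↔0): J: 4 → 1, ΔJ = -3 — fails.
Rule(s) violated: ΔL, ΔJ.

forbidden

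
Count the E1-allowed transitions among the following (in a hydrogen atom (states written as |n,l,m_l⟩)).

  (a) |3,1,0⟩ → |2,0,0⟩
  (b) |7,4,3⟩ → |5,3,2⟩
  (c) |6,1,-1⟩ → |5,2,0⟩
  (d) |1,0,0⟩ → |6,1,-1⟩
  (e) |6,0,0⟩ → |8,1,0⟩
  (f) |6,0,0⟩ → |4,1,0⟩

(a) allowed
(b) allowed
(c) allowed
(d) allowed
(e) allowed
(f) allowed
Total allowed: 6 of 6.

6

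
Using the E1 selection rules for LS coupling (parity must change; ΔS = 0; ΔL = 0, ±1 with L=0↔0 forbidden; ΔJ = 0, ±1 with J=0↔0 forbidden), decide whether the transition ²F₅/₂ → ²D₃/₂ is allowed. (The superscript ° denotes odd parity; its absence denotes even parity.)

forbidden

Initial level: S=1/2, L=3, J=5/2, parity even. Final level: S=1/2, L=2, J=3/2, parity even.
Parity must change: even → even — fails.
ΔS = 0: S: 1/2 → 1/2 — passes.
ΔL = 0, ±1 (not L=0↔0): L: 3 → 2, ΔL = -1 — passes.
ΔJ = 0, ±1 (not J=0↔0): J: 5/2 → 3/2, ΔJ = -1 — passes.
Rule(s) violated: parity.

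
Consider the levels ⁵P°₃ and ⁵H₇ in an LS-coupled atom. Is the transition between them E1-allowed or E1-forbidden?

forbidden

Initial level: S=2, L=1, J=3, parity odd. Final level: S=2, L=5, J=7, parity even.
Parity must change: odd → even — passes.
ΔS = 0: S: 2 → 2 — passes.
ΔL = 0, ±1 (not L=0↔0): L: 1 → 5, ΔL = +4 — fails.
ΔJ = 0, ±1 (not J=0↔0): J: 3 → 7, ΔJ = +4 — fails.
Rule(s) violated: ΔL, ΔJ.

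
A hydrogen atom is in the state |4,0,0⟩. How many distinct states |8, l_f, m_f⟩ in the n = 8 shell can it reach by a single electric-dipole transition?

E1 requires Δl = ±1, so l_f ∈ {-1, 1}; with 0 ≤ l_f ≤ n_f−1 = 7, the allowed l_f values are {1}.
For l_f = 1: m_f ∈ {m_i−1, m_i, m_i+1} ∩ [−1, 1] = {-1, 0, 1} → 3 states.
Total: 3.

3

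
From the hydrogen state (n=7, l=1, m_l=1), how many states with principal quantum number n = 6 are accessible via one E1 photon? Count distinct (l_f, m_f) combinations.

4

E1 requires Δl = ±1, so l_f ∈ {0, 2}; with 0 ≤ l_f ≤ n_f−1 = 5, the allowed l_f values are {0, 2}.
For l_f = 0: m_f ∈ {m_i−1, m_i, m_i+1} ∩ [−0, 0] = {0} → 1 state.
For l_f = 2: m_f ∈ {m_i−1, m_i, m_i+1} ∩ [−2, 2] = {0, 1, 2} → 3 states.
Total: 4.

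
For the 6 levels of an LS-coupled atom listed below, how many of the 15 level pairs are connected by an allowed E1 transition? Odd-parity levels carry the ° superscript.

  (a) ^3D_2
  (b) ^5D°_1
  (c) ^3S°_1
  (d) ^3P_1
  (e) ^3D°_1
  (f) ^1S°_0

3

(a)–(b): forbidden (ΔS).
(a)–(c): forbidden (ΔL).
(a)–(d): forbidden (parity).
(a)–(e): allowed.
(a)–(f): forbidden (ΔS, ΔL, ΔJ).
(b)–(c): forbidden (parity, ΔS, ΔL).
(b)–(d): forbidden (ΔS).
(b)–(e): forbidden (parity, ΔS).
(b)–(f): forbidden (parity, ΔS, ΔL).
(c)–(d): allowed.
(c)–(e): forbidden (parity, ΔL).
(c)–(f): forbidden (parity, ΔS, ΔL).
(d)–(e): allowed.
(d)–(f): forbidden (ΔS).
(e)–(f): forbidden (parity, ΔS, ΔL).
Allowed pairs: 3 of 15.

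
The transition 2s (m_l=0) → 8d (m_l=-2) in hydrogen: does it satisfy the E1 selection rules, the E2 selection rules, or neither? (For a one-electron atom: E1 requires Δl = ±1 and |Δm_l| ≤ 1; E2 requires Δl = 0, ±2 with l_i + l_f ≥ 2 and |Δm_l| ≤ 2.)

E2

Δl = 2 − 0 = +2; l_i + l_f = 2.
Δm_l = -2.
E1 (Δl = ±1, |Δm_l| ≤ 1): not satisfied.
E2 (Δl = 0,±2, l_i+l_f ≥ 2, |Δm_l| ≤ 2): satisfied.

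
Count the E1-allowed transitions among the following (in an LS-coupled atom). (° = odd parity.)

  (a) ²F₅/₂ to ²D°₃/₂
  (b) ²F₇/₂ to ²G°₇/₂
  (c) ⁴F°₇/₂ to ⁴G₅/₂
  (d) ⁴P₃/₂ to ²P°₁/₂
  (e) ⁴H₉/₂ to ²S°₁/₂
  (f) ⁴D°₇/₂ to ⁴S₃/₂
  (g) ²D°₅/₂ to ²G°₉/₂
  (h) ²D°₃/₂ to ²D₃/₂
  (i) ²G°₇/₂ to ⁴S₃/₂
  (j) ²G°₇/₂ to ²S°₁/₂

4

(a) allowed
(b) allowed
(c) allowed
(d) forbidden (ΔS fails)
(e) forbidden (ΔS, ΔL, ΔJ fail)
(f) forbidden (ΔL, ΔJ fail)
(g) forbidden (parity, ΔL, ΔJ fail)
(h) allowed
(i) forbidden (ΔS, ΔL, ΔJ fail)
(j) forbidden (parity, ΔL, ΔJ fail)
Total allowed: 4 of 10.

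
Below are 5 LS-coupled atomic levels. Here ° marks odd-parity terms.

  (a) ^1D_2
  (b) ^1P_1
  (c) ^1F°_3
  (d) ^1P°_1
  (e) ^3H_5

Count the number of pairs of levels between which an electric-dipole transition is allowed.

(a)–(b): forbidden (parity).
(a)–(c): allowed.
(a)–(d): allowed.
(a)–(e): forbidden (parity, ΔS, ΔL, ΔJ).
(b)–(c): forbidden (ΔL, ΔJ).
(b)–(d): allowed.
(b)–(e): forbidden (parity, ΔS, ΔL, ΔJ).
(c)–(d): forbidden (parity, ΔL, ΔJ).
(c)–(e): forbidden (ΔS, ΔL, ΔJ).
(d)–(e): forbidden (ΔS, ΔL, ΔJ).
Allowed pairs: 3 of 10.

3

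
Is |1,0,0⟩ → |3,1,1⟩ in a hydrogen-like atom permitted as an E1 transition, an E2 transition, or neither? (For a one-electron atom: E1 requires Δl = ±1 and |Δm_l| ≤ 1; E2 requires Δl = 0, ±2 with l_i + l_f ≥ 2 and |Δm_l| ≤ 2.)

Δl = 1 − 0 = +1; l_i + l_f = 1.
Δm_l = +1.
E1 (Δl = ±1, |Δm_l| ≤ 1): satisfied.
E2 (Δl = 0,±2, l_i+l_f ≥ 2, |Δm_l| ≤ 2): not satisfied.

E1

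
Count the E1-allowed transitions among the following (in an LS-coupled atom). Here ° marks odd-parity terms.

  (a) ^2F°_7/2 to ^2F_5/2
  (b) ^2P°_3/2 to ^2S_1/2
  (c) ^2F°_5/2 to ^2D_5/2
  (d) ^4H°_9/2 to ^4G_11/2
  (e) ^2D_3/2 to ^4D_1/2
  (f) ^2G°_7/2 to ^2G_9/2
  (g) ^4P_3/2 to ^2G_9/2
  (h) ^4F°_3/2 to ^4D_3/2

6

(a) allowed
(b) allowed
(c) allowed
(d) allowed
(e) forbidden (parity, ΔS fail)
(f) allowed
(g) forbidden (parity, ΔS, ΔL, ΔJ fail)
(h) allowed
Total allowed: 6 of 8.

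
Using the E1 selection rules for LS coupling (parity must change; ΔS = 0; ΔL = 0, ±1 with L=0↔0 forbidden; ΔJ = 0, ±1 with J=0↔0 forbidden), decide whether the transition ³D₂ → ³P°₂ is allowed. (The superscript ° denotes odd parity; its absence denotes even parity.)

Reading off the term symbols: S 1→1, L 2→1, J 2→2, parity even→odd.
ΔL = 0, ±1 (not L=0↔0): L: 2 → 1, ΔL = -1 — ✓.
ΔJ = 0, ±1 (not J=0↔0): J: 2 → 2, ΔJ = +0 — ✓.
Parity must change: even → odd — ✓.
ΔS = 0: S: 1 → 1 — ✓.
All four E1 rules are satisfied.

allowed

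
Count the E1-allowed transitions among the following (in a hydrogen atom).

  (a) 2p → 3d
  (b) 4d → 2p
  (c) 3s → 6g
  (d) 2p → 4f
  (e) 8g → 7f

(a) allowed
(b) allowed
(c) forbidden — Δl = +4 (E1 requires Δl = ±1)
(d) forbidden — Δl = +2 (E1 requires Δl = ±1)
(e) allowed
Total allowed: 3 of 5.

3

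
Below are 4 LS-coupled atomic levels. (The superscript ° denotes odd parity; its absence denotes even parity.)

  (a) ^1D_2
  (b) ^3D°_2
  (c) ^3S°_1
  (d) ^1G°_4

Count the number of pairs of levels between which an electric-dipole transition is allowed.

(a)–(b): forbidden (ΔS).
(a)–(c): forbidden (ΔS, ΔL).
(a)–(d): forbidden (ΔL, ΔJ).
(b)–(c): forbidden (parity, ΔL).
(b)–(d): forbidden (parity, ΔS, ΔL, ΔJ).
(c)–(d): forbidden (parity, ΔS, ΔL, ΔJ).
Allowed pairs: 0 of 6.

0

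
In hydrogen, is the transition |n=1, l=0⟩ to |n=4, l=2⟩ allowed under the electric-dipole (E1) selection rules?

forbidden

Δl = 2 − 0 = +2; the E1 rule Δl = ±1 is fails.
The transition is electric-dipole forbidden.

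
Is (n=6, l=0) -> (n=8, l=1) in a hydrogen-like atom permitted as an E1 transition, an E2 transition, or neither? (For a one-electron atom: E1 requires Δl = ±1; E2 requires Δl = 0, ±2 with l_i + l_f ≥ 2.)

E1

Δl = 1 − 0 = +1; l_i + l_f = 1.
E1 (Δl = ±1): satisfied.
E2 (Δl = 0,±2, l_i+l_f ≥ 2): not satisfied.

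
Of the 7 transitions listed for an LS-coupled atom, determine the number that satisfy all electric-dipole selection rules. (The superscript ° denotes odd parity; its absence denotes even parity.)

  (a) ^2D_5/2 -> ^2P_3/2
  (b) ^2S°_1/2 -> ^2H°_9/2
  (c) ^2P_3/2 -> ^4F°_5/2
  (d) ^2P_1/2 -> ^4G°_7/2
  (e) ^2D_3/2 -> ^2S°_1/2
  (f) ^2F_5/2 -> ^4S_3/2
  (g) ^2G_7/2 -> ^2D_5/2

(a) forbidden (parity fails)
(b) forbidden (parity, ΔL, ΔJ fail)
(c) forbidden (ΔS, ΔL fail)
(d) forbidden (ΔS, ΔL, ΔJ fail)
(e) forbidden (ΔL fails)
(f) forbidden (parity, ΔS, ΔL fail)
(g) forbidden (parity, ΔL fail)
Total allowed: 0 of 7.

0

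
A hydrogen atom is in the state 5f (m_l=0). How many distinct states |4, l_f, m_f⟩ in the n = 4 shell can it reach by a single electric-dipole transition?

E1 requires Δl = ±1, so l_f ∈ {2, 4}; with 0 ≤ l_f ≤ n_f−1 = 3, the allowed l_f values are {2}.
For l_f = 2: m_f ∈ {m_i−1, m_i, m_i+1} ∩ [−2, 2] = {-1, 0, 1} → 3 states.
Total: 3.

3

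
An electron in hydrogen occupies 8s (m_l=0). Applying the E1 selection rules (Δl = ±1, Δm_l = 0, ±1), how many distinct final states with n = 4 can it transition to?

3

E1 requires Δl = ±1, so l_f ∈ {-1, 1}; with 0 ≤ l_f ≤ n_f−1 = 3, the allowed l_f values are {1}.
For l_f = 1: m_f ∈ {m_i−1, m_i, m_i+1} ∩ [−1, 1] = {-1, 0, 1} → 3 states.
Total: 3.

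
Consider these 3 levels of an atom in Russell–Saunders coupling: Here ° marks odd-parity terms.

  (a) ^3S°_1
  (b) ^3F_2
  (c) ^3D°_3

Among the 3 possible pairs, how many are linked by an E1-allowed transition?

(a)–(b): forbidden (ΔL).
(a)–(c): forbidden (parity, ΔL, ΔJ).
(b)–(c): allowed.
Allowed pairs: 1 of 3.

1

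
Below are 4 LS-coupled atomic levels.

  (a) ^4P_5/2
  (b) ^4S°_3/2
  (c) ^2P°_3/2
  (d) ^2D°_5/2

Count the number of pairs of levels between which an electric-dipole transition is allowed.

(a)–(b): allowed.
(a)–(c): forbidden (ΔS).
(a)–(d): forbidden (ΔS).
(b)–(c): forbidden (parity, ΔS).
(b)–(d): forbidden (parity, ΔS, ΔL).
(c)–(d): forbidden (parity).
Allowed pairs: 1 of 6.

1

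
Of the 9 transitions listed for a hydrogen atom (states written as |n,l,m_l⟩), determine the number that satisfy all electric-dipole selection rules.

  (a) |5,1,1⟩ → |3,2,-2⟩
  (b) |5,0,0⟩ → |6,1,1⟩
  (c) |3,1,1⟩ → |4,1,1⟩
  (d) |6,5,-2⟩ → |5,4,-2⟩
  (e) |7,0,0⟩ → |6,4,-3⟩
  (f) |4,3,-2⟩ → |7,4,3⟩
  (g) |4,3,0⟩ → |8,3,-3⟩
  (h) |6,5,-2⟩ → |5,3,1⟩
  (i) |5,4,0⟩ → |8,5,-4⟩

(a) forbidden — Δm_l = -3 (E1 requires Δm_l = 0, ±1)
(b) allowed
(c) forbidden — Δl = +0 (E1 requires Δl = ±1)
(d) allowed
(e) forbidden — Δl = +4 (E1 requires Δl = ±1); Δm_l = -3 (E1 requires Δm_l = 0, ±1)
(f) forbidden — Δm_l = +5 (E1 requires Δm_l = 0, ±1)
(g) forbidden — Δl = +0 (E1 requires Δl = ±1); Δm_l = -3 (E1 requires Δm_l = 0, ±1)
(h) forbidden — Δl = -2 (E1 requires Δl = ±1); Δm_l = +3 (E1 requires Δm_l = 0, ±1)
(i) forbidden — Δm_l = -4 (E1 requires Δm_l = 0, ±1)
Total allowed: 2 of 9.

2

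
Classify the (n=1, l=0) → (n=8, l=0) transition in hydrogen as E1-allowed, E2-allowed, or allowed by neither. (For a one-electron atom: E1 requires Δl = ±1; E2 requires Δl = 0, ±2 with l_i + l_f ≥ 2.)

neither

Δl = 0 − 0 = +0; l_i + l_f = 0.
E1 (Δl = ±1): not satisfied.
E2 (Δl = 0,±2, l_i+l_f ≥ 2): not satisfied.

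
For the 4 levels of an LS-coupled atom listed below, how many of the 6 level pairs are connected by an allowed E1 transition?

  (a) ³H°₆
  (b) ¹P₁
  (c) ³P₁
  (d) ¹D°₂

(a)–(b): forbidden (ΔS, ΔL, ΔJ).
(a)–(c): forbidden (ΔL, ΔJ).
(a)–(d): forbidden (parity, ΔS, ΔL, ΔJ).
(b)–(c): forbidden (parity, ΔS).
(b)–(d): allowed.
(c)–(d): forbidden (ΔS).
Allowed pairs: 1 of 6.

1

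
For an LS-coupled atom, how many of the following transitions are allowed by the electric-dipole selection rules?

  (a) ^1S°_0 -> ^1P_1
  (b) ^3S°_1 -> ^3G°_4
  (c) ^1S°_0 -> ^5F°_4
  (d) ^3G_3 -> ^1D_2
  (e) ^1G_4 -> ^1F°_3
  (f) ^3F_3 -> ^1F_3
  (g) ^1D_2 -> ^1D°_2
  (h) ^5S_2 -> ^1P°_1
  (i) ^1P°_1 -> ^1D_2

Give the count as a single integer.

(a) allowed
(b) forbidden (parity, ΔL, ΔJ fail)
(c) forbidden (parity, ΔS, ΔL, ΔJ fail)
(d) forbidden (parity, ΔS, ΔL fail)
(e) allowed
(f) forbidden (parity, ΔS fail)
(g) allowed
(h) forbidden (ΔS fails)
(i) allowed
Total allowed: 4 of 9.

4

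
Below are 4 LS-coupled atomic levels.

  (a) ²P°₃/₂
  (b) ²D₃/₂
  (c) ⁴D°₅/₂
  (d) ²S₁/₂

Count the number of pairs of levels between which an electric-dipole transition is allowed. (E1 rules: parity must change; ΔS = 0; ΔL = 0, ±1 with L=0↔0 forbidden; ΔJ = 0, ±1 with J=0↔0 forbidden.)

2

(a)–(b): allowed.
(a)–(c): forbidden (parity, ΔS).
(a)–(d): allowed.
(b)–(c): forbidden (ΔS).
(b)–(d): forbidden (parity, ΔL).
(c)–(d): forbidden (ΔS, ΔL, ΔJ).
Allowed pairs: 2 of 6.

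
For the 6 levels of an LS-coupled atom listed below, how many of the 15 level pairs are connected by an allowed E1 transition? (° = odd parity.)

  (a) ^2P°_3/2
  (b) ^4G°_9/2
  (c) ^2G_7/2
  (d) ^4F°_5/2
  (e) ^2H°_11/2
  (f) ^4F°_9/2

(a)–(b): forbidden (parity, ΔS, ΔL, ΔJ).
(a)–(c): forbidden (ΔL, ΔJ).
(a)–(d): forbidden (parity, ΔS, ΔL).
(a)–(e): forbidden (parity, ΔL, ΔJ).
(a)–(f): forbidden (parity, ΔS, ΔL, ΔJ).
(b)–(c): forbidden (ΔS).
(b)–(d): forbidden (parity, ΔJ).
(b)–(e): forbidden (parity, ΔS).
(b)–(f): forbidden (parity).
(c)–(d): forbidden (ΔS).
(c)–(e): forbidden (ΔJ).
(c)–(f): forbidden (ΔS).
(d)–(e): forbidden (parity, ΔS, ΔL, ΔJ).
(d)–(f): forbidden (parity, ΔJ).
(e)–(f): forbidden (parity, ΔS, ΔL).
Allowed pairs: 0 of 15.

0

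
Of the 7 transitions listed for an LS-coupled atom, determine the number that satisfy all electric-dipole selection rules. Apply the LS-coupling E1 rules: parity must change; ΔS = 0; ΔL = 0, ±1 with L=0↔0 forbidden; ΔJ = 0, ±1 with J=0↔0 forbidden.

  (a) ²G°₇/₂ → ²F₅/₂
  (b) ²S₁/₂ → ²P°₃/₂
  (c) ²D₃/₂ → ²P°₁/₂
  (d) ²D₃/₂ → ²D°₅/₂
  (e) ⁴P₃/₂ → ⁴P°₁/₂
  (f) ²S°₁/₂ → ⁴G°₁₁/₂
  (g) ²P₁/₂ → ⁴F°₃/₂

5

(a) allowed
(b) allowed
(c) allowed
(d) allowed
(e) allowed
(f) forbidden (parity, ΔS, ΔL, ΔJ fail)
(g) forbidden (ΔS, ΔL fail)
Total allowed: 5 of 7.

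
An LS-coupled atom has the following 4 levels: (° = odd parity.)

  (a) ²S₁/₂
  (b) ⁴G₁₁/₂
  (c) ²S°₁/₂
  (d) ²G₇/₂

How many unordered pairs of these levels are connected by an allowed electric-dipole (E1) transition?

(a)–(b): forbidden (parity, ΔS, ΔL, ΔJ).
(a)–(c): forbidden (ΔL).
(a)–(d): forbidden (parity, ΔL, ΔJ).
(b)–(c): forbidden (ΔS, ΔL, ΔJ).
(b)–(d): forbidden (parity, ΔS, ΔJ).
(c)–(d): forbidden (ΔL, ΔJ).
Allowed pairs: 0 of 6.

0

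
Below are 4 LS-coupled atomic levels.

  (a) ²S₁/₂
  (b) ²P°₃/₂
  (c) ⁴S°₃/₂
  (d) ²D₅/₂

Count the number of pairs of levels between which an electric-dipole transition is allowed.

(a)–(b): allowed.
(a)–(c): forbidden (ΔS, ΔL).
(a)–(d): forbidden (parity, ΔL, ΔJ).
(b)–(c): forbidden (parity, ΔS).
(b)–(d): allowed.
(c)–(d): forbidden (ΔS, ΔL).
Allowed pairs: 2 of 6.

2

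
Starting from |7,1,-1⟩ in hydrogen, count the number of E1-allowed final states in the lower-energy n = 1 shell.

1

E1 requires Δl = ±1, so l_f ∈ {0, 2}; with 0 ≤ l_f ≤ n_f−1 = 0, the allowed l_f values are {0}.
For l_f = 0: m_f ∈ {m_i−1, m_i, m_i+1} ∩ [−0, 0] = {0} → 1 state.
Total: 1.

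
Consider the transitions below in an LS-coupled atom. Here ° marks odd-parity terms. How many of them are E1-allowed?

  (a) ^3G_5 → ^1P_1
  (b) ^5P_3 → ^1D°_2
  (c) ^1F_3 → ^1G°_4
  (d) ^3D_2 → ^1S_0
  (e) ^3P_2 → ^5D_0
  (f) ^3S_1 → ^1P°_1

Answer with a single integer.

(a) forbidden (parity, ΔS, ΔL, ΔJ fail)
(b) forbidden (ΔS fails)
(c) allowed
(d) forbidden (parity, ΔS, ΔL, ΔJ fail)
(e) forbidden (parity, ΔS, ΔJ fail)
(f) forbidden (ΔS fails)
Total allowed: 1 of 6.

1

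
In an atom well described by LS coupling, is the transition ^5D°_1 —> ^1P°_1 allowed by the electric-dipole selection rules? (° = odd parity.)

Initial level: S=2, L=2, J=1, parity odd. Final level: S=0, L=1, J=1, parity odd.
ΔS = 0: S: 2 → 0 — fails.
ΔJ = 0, ±1 (not J=0↔0): J: 1 → 1, ΔJ = +0 — ok.
Parity must change: odd → odd — fails.
ΔL = 0, ±1 (not L=0↔0): L: 2 → 1, ΔL = -1 — ok.
Rule(s) violated: parity, ΔS.

forbidden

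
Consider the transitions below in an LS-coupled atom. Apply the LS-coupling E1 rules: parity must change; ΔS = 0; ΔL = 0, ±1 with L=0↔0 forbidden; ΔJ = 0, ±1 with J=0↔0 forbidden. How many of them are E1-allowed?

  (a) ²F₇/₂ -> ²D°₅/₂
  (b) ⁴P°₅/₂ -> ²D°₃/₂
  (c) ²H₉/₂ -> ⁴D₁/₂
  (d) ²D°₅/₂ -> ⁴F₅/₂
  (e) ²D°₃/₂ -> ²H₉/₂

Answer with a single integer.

1

(a) allowed
(b) forbidden (parity, ΔS fail)
(c) forbidden (parity, ΔS, ΔL, ΔJ fail)
(d) forbidden (ΔS fails)
(e) forbidden (ΔL, ΔJ fail)
Total allowed: 1 of 5.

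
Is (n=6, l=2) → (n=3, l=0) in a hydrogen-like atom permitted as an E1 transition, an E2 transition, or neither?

E2

Δl = 0 − 2 = -2; l_i + l_f = 2.
E1 (Δl = ±1): not satisfied.
E2 (Δl = 0,±2, l_i+l_f ≥ 2): satisfied.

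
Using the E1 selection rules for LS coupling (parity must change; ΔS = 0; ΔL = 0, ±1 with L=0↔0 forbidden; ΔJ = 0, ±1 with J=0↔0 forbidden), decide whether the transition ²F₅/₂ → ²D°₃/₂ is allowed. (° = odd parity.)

allowed

Reading off the term symbols: S 1/2→1/2, L 3→2, J 5/2→3/2, parity even→odd.
Parity must change: even → odd — ✓.
ΔS = 0: S: 1/2 → 1/2 — ✓.
ΔL = 0, ±1 (not L=0↔0): L: 3 → 2, ΔL = -1 — ✓.
ΔJ = 0, ±1 (not J=0↔0): J: 5/2 → 3/2, ΔJ = -1 — ✓.
All four E1 rules are satisfied.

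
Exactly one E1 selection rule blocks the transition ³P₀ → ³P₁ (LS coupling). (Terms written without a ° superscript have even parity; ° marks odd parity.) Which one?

Parity must change: even → even — ✗.
ΔS = 0: S: 1 → 1 — ✓.
ΔL = 0, ±1 (not L=0↔0): L: 1 → 1, ΔL = +0 — ✓.
ΔJ = 0, ±1 (not J=0↔0): J: 0 → 1, ΔJ = +1 — ✓.

parity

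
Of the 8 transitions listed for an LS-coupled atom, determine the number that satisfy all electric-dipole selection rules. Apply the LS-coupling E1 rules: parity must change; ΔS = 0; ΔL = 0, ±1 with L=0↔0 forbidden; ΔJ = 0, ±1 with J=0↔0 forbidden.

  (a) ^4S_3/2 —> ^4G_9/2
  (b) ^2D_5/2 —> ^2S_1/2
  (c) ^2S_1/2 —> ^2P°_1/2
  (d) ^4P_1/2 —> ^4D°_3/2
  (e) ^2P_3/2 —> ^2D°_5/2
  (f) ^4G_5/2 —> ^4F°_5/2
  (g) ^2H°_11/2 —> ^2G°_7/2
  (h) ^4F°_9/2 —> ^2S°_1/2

(a) forbidden (parity, ΔL, ΔJ fail)
(b) forbidden (parity, ΔL, ΔJ fail)
(c) allowed
(d) allowed
(e) allowed
(f) allowed
(g) forbidden (parity, ΔJ fail)
(h) forbidden (parity, ΔS, ΔL, ΔJ fail)
Total allowed: 4 of 8.

4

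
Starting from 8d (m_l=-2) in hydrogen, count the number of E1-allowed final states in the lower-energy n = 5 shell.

E1 requires Δl = ±1, so l_f ∈ {1, 3}; with 0 ≤ l_f ≤ n_f−1 = 4, the allowed l_f values are {1, 3}.
For l_f = 1: m_f ∈ {m_i−1, m_i, m_i+1} ∩ [−1, 1] = {-1} → 1 state.
For l_f = 3: m_f ∈ {m_i−1, m_i, m_i+1} ∩ [−3, 3] = {-3, -2, -1} → 3 states.
Total: 4.

4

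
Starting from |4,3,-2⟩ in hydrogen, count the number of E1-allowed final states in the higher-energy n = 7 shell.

E1 requires Δl = ±1, so l_f ∈ {2, 4}; with 0 ≤ l_f ≤ n_f−1 = 6, the allowed l_f values are {2, 4}.
For l_f = 2: m_f ∈ {m_i−1, m_i, m_i+1} ∩ [−2, 2] = {-2, -1} → 2 states.
For l_f = 4: m_f ∈ {m_i−1, m_i, m_i+1} ∩ [−4, 4] = {-3, -2, -1} → 3 states.
Total: 5.

5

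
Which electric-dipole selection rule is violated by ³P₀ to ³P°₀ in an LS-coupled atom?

the J=0 ↔ J=0 exclusion

Initial level: S=1, L=1, J=0, parity even. Final level: S=1, L=1, J=0, parity odd.
Parity must change: even → odd — passes.
ΔS = 0: S: 1 → 1 — passes.
ΔL = 0, ±1 (not L=0↔0): L: 1 → 1, ΔL = +0 — passes.
ΔJ = 0, ±1 (not J=0↔0): J: 0 → 0, ΔJ = +0 — fails.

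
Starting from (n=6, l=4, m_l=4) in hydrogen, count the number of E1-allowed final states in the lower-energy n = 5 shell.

E1 requires Δl = ±1, so l_f ∈ {3, 5}; with 0 ≤ l_f ≤ n_f−1 = 4, the allowed l_f values are {3}.
For l_f = 3: m_f ∈ {m_i−1, m_i, m_i+1} ∩ [−3, 3] = {3} → 1 state.
Total: 1.

1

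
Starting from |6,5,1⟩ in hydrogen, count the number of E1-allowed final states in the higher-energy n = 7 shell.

6

E1 requires Δl = ±1, so l_f ∈ {4, 6}; with 0 ≤ l_f ≤ n_f−1 = 6, the allowed l_f values are {4, 6}.
For l_f = 4: m_f ∈ {m_i−1, m_i, m_i+1} ∩ [−4, 4] = {0, 1, 2} → 3 states.
For l_f = 6: m_f ∈ {m_i−1, m_i, m_i+1} ∩ [−6, 6] = {0, 1, 2} → 3 states.
Total: 6.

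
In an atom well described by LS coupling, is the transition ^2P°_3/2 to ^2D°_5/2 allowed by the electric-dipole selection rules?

forbidden

Initial level: S=1/2, L=1, J=3/2, parity odd. Final level: S=1/2, L=2, J=5/2, parity odd.
Parity must change: odd → odd — fails.
ΔS = 0: S: 1/2 → 1/2 — ok.
ΔL = 0, ±1 (not L=0↔0): L: 1 → 2, ΔL = +1 — ok.
ΔJ = 0, ±1 (not J=0↔0): J: 3/2 → 5/2, ΔJ = +1 — ok.
Rule(s) violated: parity.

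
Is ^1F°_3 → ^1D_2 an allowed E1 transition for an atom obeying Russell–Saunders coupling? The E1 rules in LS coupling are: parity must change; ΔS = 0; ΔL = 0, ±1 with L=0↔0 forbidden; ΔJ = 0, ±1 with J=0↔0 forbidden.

allowed

Parity must change: odd → even — ✓.
ΔS = 0: S: 0 → 0 — ✓.
ΔL = 0, ±1 (not L=0↔0): L: 3 → 2, ΔL = -1 — ✓.
ΔJ = 0, ±1 (not J=0↔0): J: 3 → 2, ΔJ = -1 — ✓.
All four E1 rules are satisfied.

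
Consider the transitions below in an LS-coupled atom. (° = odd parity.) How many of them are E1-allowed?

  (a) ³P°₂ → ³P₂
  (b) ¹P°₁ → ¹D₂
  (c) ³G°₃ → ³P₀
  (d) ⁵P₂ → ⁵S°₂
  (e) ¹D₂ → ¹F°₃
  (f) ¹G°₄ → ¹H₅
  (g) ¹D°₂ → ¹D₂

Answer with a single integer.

(a) allowed
(b) allowed
(c) forbidden (ΔL, ΔJ fail)
(d) allowed
(e) allowed
(f) allowed
(g) allowed
Total allowed: 6 of 7.

6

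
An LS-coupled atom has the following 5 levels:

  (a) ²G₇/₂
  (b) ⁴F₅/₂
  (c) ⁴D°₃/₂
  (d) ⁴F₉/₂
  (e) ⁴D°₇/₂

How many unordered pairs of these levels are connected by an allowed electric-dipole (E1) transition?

3

(a)–(b): forbidden (parity, ΔS).
(a)–(c): forbidden (ΔS, ΔL, ΔJ).
(a)–(d): forbidden (parity, ΔS).
(a)–(e): forbidden (ΔS, ΔL).
(b)–(c): allowed.
(b)–(d): forbidden (parity, ΔJ).
(b)–(e): allowed.
(c)–(d): forbidden (ΔJ).
(c)–(e): forbidden (parity, ΔJ).
(d)–(e): allowed.
Allowed pairs: 3 of 10.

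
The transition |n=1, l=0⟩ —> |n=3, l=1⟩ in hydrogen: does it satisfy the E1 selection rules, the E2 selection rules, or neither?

Δl = 1 − 0 = +1; l_i + l_f = 1.
E1 (Δl = ±1): satisfied.
E2 (Δl = 0,±2, l_i+l_f ≥ 2): not satisfied.

E1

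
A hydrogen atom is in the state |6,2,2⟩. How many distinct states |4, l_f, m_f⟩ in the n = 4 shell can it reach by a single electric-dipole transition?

E1 requires Δl = ±1, so l_f ∈ {1, 3}; with 0 ≤ l_f ≤ n_f−1 = 3, the allowed l_f values are {1, 3}.
For l_f = 1: m_f ∈ {m_i−1, m_i, m_i+1} ∩ [−1, 1] = {1} → 1 state.
For l_f = 3: m_f ∈ {m_i−1, m_i, m_i+1} ∩ [−3, 3] = {1, 2, 3} → 3 states.
Total: 4.

4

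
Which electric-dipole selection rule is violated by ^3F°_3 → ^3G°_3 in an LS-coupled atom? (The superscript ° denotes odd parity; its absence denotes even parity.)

Parity must change: odd → odd — fails.
ΔS = 0: S: 1 → 1 — ok.
ΔL = 0, ±1 (not L=0↔0): L: 3 → 4, ΔL = +1 — ok.
ΔJ = 0, ±1 (not J=0↔0): J: 3 → 3, ΔJ = +0 — ok.

parity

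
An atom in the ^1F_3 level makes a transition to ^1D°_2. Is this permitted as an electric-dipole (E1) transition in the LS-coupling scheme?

ΔS = 0: S: 0 → 0 — satisfied.
ΔJ = 0, ±1 (not J=0↔0): J: 3 → 2, ΔJ = -1 — satisfied.
ΔL = 0, ±1 (not L=0↔0): L: 3 → 2, ΔL = -1 — satisfied.
Parity must change: even → odd — satisfied.
All four E1 rules are satisfied.

allowed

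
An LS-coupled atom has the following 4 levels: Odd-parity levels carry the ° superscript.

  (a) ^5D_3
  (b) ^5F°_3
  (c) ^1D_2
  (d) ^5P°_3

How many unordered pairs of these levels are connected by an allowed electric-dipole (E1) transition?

2

(a)–(b): allowed.
(a)–(c): forbidden (parity, ΔS).
(a)–(d): allowed.
(b)–(c): forbidden (ΔS).
(b)–(d): forbidden (parity, ΔL).
(c)–(d): forbidden (ΔS).
Allowed pairs: 2 of 6.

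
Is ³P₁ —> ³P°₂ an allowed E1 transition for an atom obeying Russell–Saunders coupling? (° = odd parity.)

allowed

Initial level: S=1, L=1, J=1, parity even. Final level: S=1, L=1, J=2, parity odd.
ΔJ = 0, ±1 (not J=0↔0): J: 1 → 2, ΔJ = +1 — passes.
Parity must change: even → odd — passes.
ΔL = 0, ±1 (not L=0↔0): L: 1 → 1, ΔL = +0 — passes.
ΔS = 0: S: 1 → 1 — passes.
All four E1 rules are satisfied.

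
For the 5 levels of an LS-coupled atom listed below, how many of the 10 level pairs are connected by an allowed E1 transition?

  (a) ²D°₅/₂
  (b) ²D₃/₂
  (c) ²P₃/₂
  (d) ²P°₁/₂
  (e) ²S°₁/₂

5

(a)–(b): allowed.
(a)–(c): allowed.
(a)–(d): forbidden (parity, ΔJ).
(a)–(e): forbidden (parity, ΔL, ΔJ).
(b)–(c): forbidden (parity).
(b)–(d): allowed.
(b)–(e): forbidden (ΔL).
(c)–(d): allowed.
(c)–(e): allowed.
(d)–(e): forbidden (parity).
Allowed pairs: 5 of 10.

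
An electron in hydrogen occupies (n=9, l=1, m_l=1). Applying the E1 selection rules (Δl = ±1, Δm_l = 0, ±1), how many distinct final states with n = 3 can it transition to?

4

E1 requires Δl = ±1, so l_f ∈ {0, 2}; with 0 ≤ l_f ≤ n_f−1 = 2, the allowed l_f values are {0, 2}.
For l_f = 0: m_f ∈ {m_i−1, m_i, m_i+1} ∩ [−0, 0] = {0} → 1 state.
For l_f = 2: m_f ∈ {m_i−1, m_i, m_i+1} ∩ [−2, 2] = {0, 1, 2} → 3 states.
Total: 4.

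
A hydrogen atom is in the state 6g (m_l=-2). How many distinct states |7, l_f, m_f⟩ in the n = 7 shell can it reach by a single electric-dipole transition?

E1 requires Δl = ±1, so l_f ∈ {3, 5}; with 0 ≤ l_f ≤ n_f−1 = 6, the allowed l_f values are {3, 5}.
For l_f = 3: m_f ∈ {m_i−1, m_i, m_i+1} ∩ [−3, 3] = {-3, -2, -1} → 3 states.
For l_f = 5: m_f ∈ {m_i−1, m_i, m_i+1} ∩ [−5, 5] = {-3, -2, -1} → 3 states.
Total: 6.

6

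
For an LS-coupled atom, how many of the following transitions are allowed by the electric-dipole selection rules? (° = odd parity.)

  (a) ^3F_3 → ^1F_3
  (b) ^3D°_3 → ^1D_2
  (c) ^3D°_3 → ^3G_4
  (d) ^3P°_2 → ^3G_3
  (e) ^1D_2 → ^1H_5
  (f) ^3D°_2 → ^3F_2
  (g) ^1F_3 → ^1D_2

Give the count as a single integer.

(a) forbidden (parity, ΔS fail)
(b) forbidden (ΔS fails)
(c) forbidden (ΔL fails)
(d) forbidden (ΔL fails)
(e) forbidden (parity, ΔL, ΔJ fail)
(f) allowed
(g) forbidden (parity fails)
Total allowed: 1 of 7.

1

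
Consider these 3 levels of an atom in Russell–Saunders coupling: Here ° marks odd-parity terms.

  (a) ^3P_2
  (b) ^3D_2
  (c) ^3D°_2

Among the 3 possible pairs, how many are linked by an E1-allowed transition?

(a)–(b): forbidden (parity).
(a)–(c): allowed.
(b)–(c): allowed.
Allowed pairs: 2 of 3.

2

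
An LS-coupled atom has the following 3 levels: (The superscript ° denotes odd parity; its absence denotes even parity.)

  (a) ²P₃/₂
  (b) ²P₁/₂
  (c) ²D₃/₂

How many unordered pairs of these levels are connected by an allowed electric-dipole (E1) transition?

(a)–(b): forbidden (parity).
(a)–(c): forbidden (parity).
(b)–(c): forbidden (parity).
Allowed pairs: 0 of 3.

0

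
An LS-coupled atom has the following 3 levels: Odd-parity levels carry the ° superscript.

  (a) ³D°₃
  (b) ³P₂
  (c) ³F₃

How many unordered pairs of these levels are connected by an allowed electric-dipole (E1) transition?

2

(a)–(b): allowed.
(a)–(c): allowed.
(b)–(c): forbidden (parity, ΔL).
Allowed pairs: 2 of 3.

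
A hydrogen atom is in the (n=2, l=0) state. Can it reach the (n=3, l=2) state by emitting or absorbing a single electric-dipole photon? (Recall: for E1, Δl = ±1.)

Δl = 2 − 0 = +2; the E1 rule Δl = ±1 is ✗.
The transition is electric-dipole forbidden.

forbidden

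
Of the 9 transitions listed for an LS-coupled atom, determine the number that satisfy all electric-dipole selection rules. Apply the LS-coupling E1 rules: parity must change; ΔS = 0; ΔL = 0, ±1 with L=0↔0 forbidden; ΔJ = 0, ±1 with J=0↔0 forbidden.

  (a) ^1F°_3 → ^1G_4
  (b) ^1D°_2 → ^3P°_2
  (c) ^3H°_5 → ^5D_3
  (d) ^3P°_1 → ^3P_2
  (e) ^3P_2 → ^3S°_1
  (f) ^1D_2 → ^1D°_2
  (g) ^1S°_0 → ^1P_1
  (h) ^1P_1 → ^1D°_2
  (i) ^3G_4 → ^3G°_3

(a) allowed
(b) forbidden (parity, ΔS fail)
(c) forbidden (ΔS, ΔL, ΔJ fail)
(d) allowed
(e) allowed
(f) allowed
(g) allowed
(h) allowed
(i) allowed
Total allowed: 7 of 9.

7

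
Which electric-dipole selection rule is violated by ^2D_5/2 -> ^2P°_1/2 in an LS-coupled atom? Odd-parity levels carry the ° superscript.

the ΔJ = 0, ±1 rule

Reading off the term symbols: S 1/2→1/2, L 2→1, J 5/2→1/2, parity even→odd.
Parity must change: even → odd — satisfied.
ΔJ = 0, ±1 (not J=0↔0): J: 5/2 → 1/2, ΔJ = -2 — violated.
ΔS = 0: S: 1/2 → 1/2 — satisfied.
ΔL = 0, ±1 (not L=0↔0): L: 2 → 1, ΔL = -1 — satisfied.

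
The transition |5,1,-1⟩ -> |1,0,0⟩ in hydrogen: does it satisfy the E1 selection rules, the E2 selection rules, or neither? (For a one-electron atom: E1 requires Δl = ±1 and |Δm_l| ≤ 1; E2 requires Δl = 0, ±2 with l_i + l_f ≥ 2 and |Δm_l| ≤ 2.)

Δl = 0 − 1 = -1; l_i + l_f = 1.
Δm_l = +1.
E1 (Δl = ±1, |Δm_l| ≤ 1): satisfied.
E2 (Δl = 0,±2, l_i+l_f ≥ 2, |Δm_l| ≤ 2): not satisfied.

E1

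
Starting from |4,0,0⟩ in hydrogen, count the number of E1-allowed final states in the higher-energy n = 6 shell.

3

E1 requires Δl = ±1, so l_f ∈ {-1, 1}; with 0 ≤ l_f ≤ n_f−1 = 5, the allowed l_f values are {1}.
For l_f = 1: m_f ∈ {m_i−1, m_i, m_i+1} ∩ [−1, 1] = {-1, 0, 1} → 3 states.
Total: 3.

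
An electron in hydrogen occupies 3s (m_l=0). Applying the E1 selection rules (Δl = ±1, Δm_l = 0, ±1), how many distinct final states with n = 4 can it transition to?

E1 requires Δl = ±1, so l_f ∈ {-1, 1}; with 0 ≤ l_f ≤ n_f−1 = 3, the allowed l_f values are {1}.
For l_f = 1: m_f ∈ {m_i−1, m_i, m_i+1} ∩ [−1, 1] = {-1, 0, 1} → 3 states.
Total: 3.

3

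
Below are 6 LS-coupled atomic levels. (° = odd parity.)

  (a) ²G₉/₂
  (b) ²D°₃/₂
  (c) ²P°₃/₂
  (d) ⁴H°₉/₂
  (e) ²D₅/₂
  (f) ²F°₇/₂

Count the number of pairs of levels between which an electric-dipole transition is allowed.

4

(a)–(b): forbidden (ΔL, ΔJ).
(a)–(c): forbidden (ΔL, ΔJ).
(a)–(d): forbidden (ΔS).
(a)–(e): forbidden (parity, ΔL, ΔJ).
(a)–(f): allowed.
(b)–(c): forbidden (parity).
(b)–(d): forbidden (parity, ΔS, ΔL, ΔJ).
(b)–(e): allowed.
(b)–(f): forbidden (parity, ΔJ).
(c)–(d): forbidden (parity, ΔS, ΔL, ΔJ).
(c)–(e): allowed.
(c)–(f): forbidden (parity, ΔL, ΔJ).
(d)–(e): forbidden (ΔS, ΔL, ΔJ).
(d)–(f): forbidden (parity, ΔS, ΔL).
(e)–(f): allowed.
Allowed pairs: 4 of 15.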